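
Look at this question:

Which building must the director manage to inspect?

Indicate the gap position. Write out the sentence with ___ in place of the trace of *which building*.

Which building must the director manage to inspect ___?

Pre-movement form: The director must manage to inspect which building.
The filler 'which building' is interpreted as the direct object of 'inspect'. The gap is right after 'inspect'.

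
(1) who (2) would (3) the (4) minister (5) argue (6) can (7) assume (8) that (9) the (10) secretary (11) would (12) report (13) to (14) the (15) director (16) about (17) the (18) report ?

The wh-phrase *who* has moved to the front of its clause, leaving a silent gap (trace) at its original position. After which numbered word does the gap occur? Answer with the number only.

Pre-movement form: The minister would argue who can assume that the secretary would report to the director about the report.
The filler 'who' is interpreted as the subject of the clause embedded under 'argue'. Fronting leaves a gap immediately after 'argue':
Who would the minister argue ___ can assume that the secretary would report to the director about the report?
'argue' is word 5.

5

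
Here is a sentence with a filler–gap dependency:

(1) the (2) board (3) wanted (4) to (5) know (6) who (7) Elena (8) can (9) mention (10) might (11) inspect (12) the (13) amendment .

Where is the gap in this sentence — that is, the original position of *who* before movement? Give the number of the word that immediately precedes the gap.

9

In situ: Elena can mention who might inspect the amendment.
'who' functions as the subject of the clause embedded under 'mention'. It moves to the left edge, and the trace sits right after 'mention':
The board wanted to know who Elena can mention ___ might inspect the amendment.
'mention' is word 9.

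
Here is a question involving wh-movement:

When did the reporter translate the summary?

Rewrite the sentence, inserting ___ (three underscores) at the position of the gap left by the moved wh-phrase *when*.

Before movement: The reporter did translate the summary when.
'when' functions as the temporal adjunct. The gap is right after 'summary'.

When did the reporter translate the summary ___?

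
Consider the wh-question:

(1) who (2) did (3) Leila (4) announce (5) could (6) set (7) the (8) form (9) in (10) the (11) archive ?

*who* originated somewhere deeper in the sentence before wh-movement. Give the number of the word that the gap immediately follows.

4

Before movement: Leila did announce who could set the form in the archive.
'who' is the subject of the clause embedded under 'announce'. Wh-movement fronts it, leaving a gap right after 'announce':
Who did Leila announce ___ could set the form in the archive?
'announce' is word 4.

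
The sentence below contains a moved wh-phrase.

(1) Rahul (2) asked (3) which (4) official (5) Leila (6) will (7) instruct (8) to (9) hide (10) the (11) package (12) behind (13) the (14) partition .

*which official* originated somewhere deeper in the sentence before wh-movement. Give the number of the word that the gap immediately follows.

Underlying clause: Leila will instruct which official to hide the package behind the partition.
'which official' functions as the direct object of 'instruct'. It moves to the left edge, and the trace sits right after 'instruct':
Rahul asked which official Leila will instruct ___ to hide the package behind the partition.
'instruct' is word 7.

7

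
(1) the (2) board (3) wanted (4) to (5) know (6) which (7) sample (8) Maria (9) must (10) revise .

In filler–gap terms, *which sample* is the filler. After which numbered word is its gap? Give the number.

In situ: Maria must revise which sample.
'which sample' is the direct object of 'revise'. It moves to the left edge, and the trace sits right after 'revise':
The board wanted to know which sample Maria must revise ___.
'revise' is word 10.

10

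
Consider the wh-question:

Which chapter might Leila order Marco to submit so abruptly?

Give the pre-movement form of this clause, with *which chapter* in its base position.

The filler 'which chapter' is interpreted as the direct object of 'submit'. It moves to the left edge, and the trace sits right after 'submit':
Which chapter might Leila order Marco to submit ___ so abruptly?

Leila might order Marco to submit which chapter so abruptly.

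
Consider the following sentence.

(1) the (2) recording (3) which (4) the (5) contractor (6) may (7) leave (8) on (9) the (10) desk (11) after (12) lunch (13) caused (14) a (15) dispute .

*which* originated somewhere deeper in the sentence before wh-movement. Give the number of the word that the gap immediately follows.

The filler 'which' is interpreted as the direct object of 'leave'. It moves to the left edge, and the trace sits right after 'leave':
The recording which the contractor may leave ___ on the desk after lunch caused a dispute.
'leave' is word 7.

7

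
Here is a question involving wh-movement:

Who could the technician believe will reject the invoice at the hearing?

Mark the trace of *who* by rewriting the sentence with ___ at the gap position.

Who could the technician believe ___ will reject the invoice at the hearing?

Underlying clause: The technician could believe who will reject the invoice at the hearing.
The filler 'who' is interpreted as the subject of the clause embedded under 'believe'. The gap is right after 'believe'.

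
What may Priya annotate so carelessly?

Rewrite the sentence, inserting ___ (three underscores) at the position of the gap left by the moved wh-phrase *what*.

Underlying clause: Priya may annotate what so carelessly.
The filler 'what' is interpreted as the direct object of 'annotate'. The gap is right after 'annotate'.

What may Priya annotate ___ so carelessly?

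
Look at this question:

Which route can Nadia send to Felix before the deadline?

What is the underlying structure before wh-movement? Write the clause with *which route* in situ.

'which route' is the direct object of 'send'. Wh-movement fronts it, leaving a gap right after 'send':
Which route can Nadia send ___ to Felix before the deadline?

Nadia can send which route to Felix before the deadline.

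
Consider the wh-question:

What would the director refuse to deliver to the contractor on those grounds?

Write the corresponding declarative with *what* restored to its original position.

The director would refuse to deliver what to the contractor on those grounds.

The filler 'what' is interpreted as the direct object of 'deliver'. Fronting leaves a gap immediately after 'deliver':
What would the director refuse to deliver ___ to the contractor on those grounds?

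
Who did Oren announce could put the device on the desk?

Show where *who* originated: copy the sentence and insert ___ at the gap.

In situ: Oren did announce who could put the device on the desk.
'who' is the subject of the clause embedded under 'announce'. The gap is right after 'announce'.

Who did Oren announce ___ could put the device on the desk?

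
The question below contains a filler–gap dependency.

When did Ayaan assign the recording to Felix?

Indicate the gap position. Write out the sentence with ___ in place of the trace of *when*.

In situ: Ayaan did assign the recording to Felix when.
The filler 'when' is interpreted as the temporal adjunct. The gap is right after 'Felix'.

When did Ayaan assign the recording to Felix ___?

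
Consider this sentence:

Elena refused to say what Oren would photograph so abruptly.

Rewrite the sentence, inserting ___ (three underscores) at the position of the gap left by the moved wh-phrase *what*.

Elena refused to say what Oren would photograph ___ so abruptly.

Before movement: Oren would photograph what so abruptly.
'what' is the direct object of 'photograph'. The gap is right after 'photograph'.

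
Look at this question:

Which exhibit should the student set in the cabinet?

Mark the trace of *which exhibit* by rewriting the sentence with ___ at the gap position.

Which exhibit should the student set ___ in the cabinet?

Pre-movement form: The student should set which exhibit in the cabinet.
'which exhibit' functions as the direct object of 'set'. The gap is right after 'set'.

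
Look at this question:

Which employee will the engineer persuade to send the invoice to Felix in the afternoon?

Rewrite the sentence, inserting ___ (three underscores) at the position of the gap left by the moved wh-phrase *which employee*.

In situ: The engineer will persuade which employee to send the invoice to Felix in the afternoon.
'which employee' is the direct object of 'persuade'. The gap is right after 'persuade'.

Which employee will the engineer persuade ___ to send the invoice to Felix in the afternoon?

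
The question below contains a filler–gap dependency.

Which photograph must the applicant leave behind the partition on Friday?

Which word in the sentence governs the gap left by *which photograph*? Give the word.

leave

In situ: The applicant must leave which photograph behind the partition on Friday.
'which photograph' functions as the direct object of 'leave'. Fronting leaves a gap immediately after 'leave':
Which photograph must the applicant leave ___ behind the partition on Friday?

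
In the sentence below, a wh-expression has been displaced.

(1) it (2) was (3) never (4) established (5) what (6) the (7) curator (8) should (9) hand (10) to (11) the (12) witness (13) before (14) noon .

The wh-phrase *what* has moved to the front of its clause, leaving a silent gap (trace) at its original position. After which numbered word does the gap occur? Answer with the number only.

Underlying clause: The curator should hand what to the witness before noon.
'what' functions as the direct object of 'hand'. It moves to the left edge, and the trace sits right after 'hand':
It was never established what the curator should hand ___ to the witness before noon.
'hand' is word 9.

9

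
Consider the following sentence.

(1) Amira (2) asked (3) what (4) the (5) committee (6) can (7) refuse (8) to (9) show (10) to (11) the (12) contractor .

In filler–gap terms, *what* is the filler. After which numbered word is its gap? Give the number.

9

Before movement: The committee can refuse to show what to the contractor.
'what' functions as the direct object of 'show'. It moves to the left edge, and the trace sits right after 'show':
Amira asked what the committee can refuse to show ___ to the contractor.
'show' is word 9.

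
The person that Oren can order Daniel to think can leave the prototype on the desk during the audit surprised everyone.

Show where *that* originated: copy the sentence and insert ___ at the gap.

The person that Oren can order Daniel to think ___ can leave the prototype on the desk during the audit surprised everyone.

'that' is the subject of the clause embedded under 'think'. The gap is right after 'think'.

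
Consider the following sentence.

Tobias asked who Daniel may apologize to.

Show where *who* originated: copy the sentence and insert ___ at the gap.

Tobias asked who Daniel may apologize to ___.

In situ: Daniel may apologize to who.
The filler 'who' is interpreted as the object of the preposition 'to'. The gap is right after 'to'.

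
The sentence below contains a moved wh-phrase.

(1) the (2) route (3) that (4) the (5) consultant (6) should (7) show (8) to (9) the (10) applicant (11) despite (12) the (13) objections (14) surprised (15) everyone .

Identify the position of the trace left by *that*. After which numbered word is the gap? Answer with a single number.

7

The filler 'that' is interpreted as the direct object of 'show'. Fronting leaves a gap immediately after 'show':
The route that the consultant should show ___ to the applicant despite the objections surprised everyone.
'show' is word 7.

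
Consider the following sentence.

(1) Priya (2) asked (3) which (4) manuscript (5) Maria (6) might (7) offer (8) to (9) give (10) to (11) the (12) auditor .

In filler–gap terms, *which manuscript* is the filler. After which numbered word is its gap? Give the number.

9

Pre-movement form: Maria might offer to give which manuscript to the auditor.
The filler 'which manuscript' is interpreted as the direct object of 'give'. Fronting leaves a gap immediately after 'give':
Priya asked which manuscript Maria might offer to give ___ to the auditor.
'give' is word 9.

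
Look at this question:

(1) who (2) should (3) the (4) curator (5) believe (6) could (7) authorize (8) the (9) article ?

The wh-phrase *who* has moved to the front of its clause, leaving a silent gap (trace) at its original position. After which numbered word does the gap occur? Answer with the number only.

In situ: The curator should believe who could authorize the article.
'who' functions as the subject of the clause embedded under 'believe'. Fronting leaves a gap immediately after 'believe':
Who should the curator believe ___ could authorize the article?
'believe' is word 5.

5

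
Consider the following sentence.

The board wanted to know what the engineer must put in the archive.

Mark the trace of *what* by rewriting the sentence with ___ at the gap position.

The board wanted to know what the engineer must put ___ in the archive.

Pre-movement form: The engineer must put what in the archive.
'what' functions as the direct object of 'put'. The gap is right after 'put'.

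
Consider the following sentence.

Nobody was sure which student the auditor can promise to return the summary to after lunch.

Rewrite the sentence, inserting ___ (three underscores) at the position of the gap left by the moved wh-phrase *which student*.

Nobody was sure which student the auditor can promise to return the summary to ___ after lunch.

Pre-movement form: The auditor can promise to return the summary to which student after lunch.
'which student' functions as the object of the preposition 'to' (recipient of 'return'). The gap is right after 'to'.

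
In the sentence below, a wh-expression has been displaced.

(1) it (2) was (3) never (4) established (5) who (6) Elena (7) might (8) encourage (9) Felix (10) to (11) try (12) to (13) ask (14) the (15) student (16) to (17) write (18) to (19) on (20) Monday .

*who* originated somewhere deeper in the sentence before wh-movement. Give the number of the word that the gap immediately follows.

18

Before movement: Elena might encourage Felix to try to ask the student to write to who on Monday.
The filler 'who' is interpreted as the object of the preposition 'to'. Wh-movement fronts it, leaving a gap right after 'to':
It was never established who Elena might encourage Felix to try to ask the student to write to ___ on Monday.
'to' is word 18.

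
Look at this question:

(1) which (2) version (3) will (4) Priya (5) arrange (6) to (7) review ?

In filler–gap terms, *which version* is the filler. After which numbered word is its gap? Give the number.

Underlying clause: Priya will arrange to review which version.
'which version' is the direct object of 'review'. Fronting leaves a gap immediately after 'review':
Which version will Priya arrange to review ___?
'review' is word 7.

7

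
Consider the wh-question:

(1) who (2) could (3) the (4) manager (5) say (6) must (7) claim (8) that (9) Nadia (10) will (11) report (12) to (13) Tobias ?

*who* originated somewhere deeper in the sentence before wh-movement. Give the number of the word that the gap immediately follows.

5

Before movement: The manager could say who must claim that Nadia will report to Tobias.
'who' functions as the subject of the clause embedded under 'say'. Wh-movement fronts it, leaving a gap right after 'say':
Who could the manager say ___ must claim that Nadia will report to Tobias?
'say' is word 5.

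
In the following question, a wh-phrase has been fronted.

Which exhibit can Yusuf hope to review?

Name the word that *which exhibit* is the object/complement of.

Pre-movement form: Yusuf can hope to review which exhibit.
The filler 'which exhibit' is interpreted as the direct object of 'review'. It moves to the left edge, and the trace sits right after 'review':
Which exhibit can Yusuf hope to review ___?

review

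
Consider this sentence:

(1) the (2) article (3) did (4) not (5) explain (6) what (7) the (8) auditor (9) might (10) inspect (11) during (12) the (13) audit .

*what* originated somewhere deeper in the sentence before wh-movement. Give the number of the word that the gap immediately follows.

10

Pre-movement form: The auditor might inspect what during the audit.
'what' functions as the direct object of 'inspect'. Wh-movement fronts it, leaving a gap right after 'inspect':
The article did not explain what the auditor might inspect ___ during the audit.
'inspect' is word 10.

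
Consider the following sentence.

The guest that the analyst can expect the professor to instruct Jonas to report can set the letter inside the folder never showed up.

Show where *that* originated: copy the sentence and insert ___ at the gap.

The guest that the analyst can expect the professor to instruct Jonas to report ___ can set the letter inside the folder never showed up.

The filler 'that' is interpreted as the subject of the clause embedded under 'report'. The gap is right after 'report'.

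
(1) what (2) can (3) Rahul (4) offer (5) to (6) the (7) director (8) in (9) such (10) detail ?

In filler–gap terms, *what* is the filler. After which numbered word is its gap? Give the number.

4

Pre-movement form: Rahul can offer what to the director in such detail.
'what' is the direct object of 'offer'. Fronting leaves a gap immediately after 'offer':
What can Rahul offer ___ to the director in such detail?
'offer' is word 4.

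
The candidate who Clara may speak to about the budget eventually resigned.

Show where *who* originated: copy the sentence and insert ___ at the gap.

The candidate who Clara may speak to ___ about the budget eventually resigned.

'who' is the object of the preposition 'to'. The gap is right after 'to'.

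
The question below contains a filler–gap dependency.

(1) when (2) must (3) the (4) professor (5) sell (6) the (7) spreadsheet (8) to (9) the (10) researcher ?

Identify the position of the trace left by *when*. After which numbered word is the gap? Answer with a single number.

10

Pre-movement form: The professor must sell the spreadsheet to the researcher when.
'when' is the temporal adjunct. It moves to the left edge, and the trace sits right after 'researcher':
When must the professor sell the spreadsheet to the researcher ___?
'researcher' is word 10.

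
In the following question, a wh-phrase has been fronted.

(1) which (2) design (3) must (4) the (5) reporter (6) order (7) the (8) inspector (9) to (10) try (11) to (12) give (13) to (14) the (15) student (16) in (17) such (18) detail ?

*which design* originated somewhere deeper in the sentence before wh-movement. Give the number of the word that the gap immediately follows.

12

Underlying clause: The reporter must order the inspector to try to give which design to the student in such detail.
'which design' functions as the direct object of 'give'. Wh-movement fronts it, leaving a gap right after 'give':
Which design must the reporter order the inspector to try to give ___ to the student in such detail?
'give' is word 12.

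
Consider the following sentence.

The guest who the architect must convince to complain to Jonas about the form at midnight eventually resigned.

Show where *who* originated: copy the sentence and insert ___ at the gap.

'who' functions as the direct object of 'convince'. The gap is right after 'convince'.

The guest who the architect must convince ___ to complain to Jonas about the form at midnight eventually resigned.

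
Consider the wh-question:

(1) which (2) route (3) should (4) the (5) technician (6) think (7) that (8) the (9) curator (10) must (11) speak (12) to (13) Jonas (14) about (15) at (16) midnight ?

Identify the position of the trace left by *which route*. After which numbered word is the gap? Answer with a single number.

14

Before movement: The technician should think that the curator must speak to Jonas about which route at midnight.
'which route' is the object of the preposition 'about'. It moves to the left edge, and the trace sits right after 'about':
Which route should the technician think that the curator must speak to Jonas about ___ at midnight?
'about' is word 14.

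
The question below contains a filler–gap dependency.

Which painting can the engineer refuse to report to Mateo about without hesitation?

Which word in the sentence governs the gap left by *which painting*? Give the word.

about

Pre-movement form: The engineer can refuse to report to Mateo about which painting without hesitation.
'which painting' functions as the object of the preposition 'about'. Fronting leaves a gap immediately after 'about':
Which painting can the engineer refuse to report to Mateo about ___ without hesitation?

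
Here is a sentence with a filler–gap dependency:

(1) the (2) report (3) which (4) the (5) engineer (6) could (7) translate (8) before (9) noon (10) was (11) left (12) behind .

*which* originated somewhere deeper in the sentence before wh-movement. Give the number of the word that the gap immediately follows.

7

'which' functions as the direct object of 'translate'. It moves to the left edge, and the trace sits right after 'translate':
The report which the engineer could translate ___ before noon was left behind.
'translate' is word 7.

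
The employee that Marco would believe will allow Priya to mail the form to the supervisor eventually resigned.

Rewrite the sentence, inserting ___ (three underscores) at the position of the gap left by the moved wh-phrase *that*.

'that' is the subject of the clause embedded under 'believe'. The gap is right after 'believe'.

The employee that Marco would believe ___ will allow Priya to mail the form to the supervisor eventually resigned.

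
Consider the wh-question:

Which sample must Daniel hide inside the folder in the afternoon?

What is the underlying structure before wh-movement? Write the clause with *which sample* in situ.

Daniel must hide which sample inside the folder in the afternoon.

'which sample' is the direct object of 'hide'. It moves to the left edge, and the trace sits right after 'hide':
Which sample must Daniel hide ___ inside the folder in the afternoon?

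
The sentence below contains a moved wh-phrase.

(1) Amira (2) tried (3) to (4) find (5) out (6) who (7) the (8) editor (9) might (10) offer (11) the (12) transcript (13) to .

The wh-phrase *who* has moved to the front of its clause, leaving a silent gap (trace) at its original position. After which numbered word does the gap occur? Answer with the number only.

13

In situ: The editor might offer the transcript to who.
'who' functions as the object of the preposition 'to' (recipient of 'offer'). Fronting leaves a gap immediately after 'to':
Amira tried to find out who the editor might offer the transcript to ___.
'to' is word 13.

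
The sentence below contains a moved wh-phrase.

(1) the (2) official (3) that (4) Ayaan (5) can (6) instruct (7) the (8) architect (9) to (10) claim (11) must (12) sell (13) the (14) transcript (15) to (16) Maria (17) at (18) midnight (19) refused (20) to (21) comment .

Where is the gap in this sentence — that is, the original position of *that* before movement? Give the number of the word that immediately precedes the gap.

10

'that' functions as the subject of the clause embedded under 'claim'. Wh-movement fronts it, leaving a gap right after 'claim':
The official that Ayaan can instruct the architect to claim ___ must sell the transcript to Maria at midnight refused to comment.
'claim' is word 10.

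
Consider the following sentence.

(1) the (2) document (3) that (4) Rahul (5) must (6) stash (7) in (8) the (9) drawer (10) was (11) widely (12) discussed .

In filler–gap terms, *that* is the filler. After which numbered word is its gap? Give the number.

'that' functions as the direct object of 'stash'. Fronting leaves a gap immediately after 'stash':
The document that Rahul must stash ___ in the drawer was widely discussed.
'stash' is word 6.

6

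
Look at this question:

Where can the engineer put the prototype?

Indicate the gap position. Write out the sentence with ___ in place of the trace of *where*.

Where can the engineer put the prototype ___?

Pre-movement form: The engineer can put the prototype where.
'where' is the locative complement of 'put'. The gap is right after 'prototype'.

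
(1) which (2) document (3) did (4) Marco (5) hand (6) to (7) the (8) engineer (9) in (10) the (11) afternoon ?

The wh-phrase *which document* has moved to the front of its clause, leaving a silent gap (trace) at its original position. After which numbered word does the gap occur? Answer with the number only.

5

In situ: Marco did hand which document to the engineer in the afternoon.
'which document' functions as the direct object of 'hand'. Wh-movement fronts it, leaving a gap right after 'hand':
Which document did Marco hand ___ to the engineer in the afternoon?
'hand' is word 5.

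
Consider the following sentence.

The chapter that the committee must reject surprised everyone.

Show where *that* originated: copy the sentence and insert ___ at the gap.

'that' is the direct object of 'reject'. The gap is right after 'reject'.

The chapter that the committee must reject ___ surprised everyone.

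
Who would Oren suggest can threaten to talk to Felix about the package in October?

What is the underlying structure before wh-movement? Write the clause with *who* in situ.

The filler 'who' is interpreted as the subject of the clause embedded under 'suggest'. Wh-movement fronts it, leaving a gap right after 'suggest':
Who would Oren suggest ___ can threaten to talk to Felix about the package in October?

Oren would suggest who can threaten to talk to Felix about the package in October.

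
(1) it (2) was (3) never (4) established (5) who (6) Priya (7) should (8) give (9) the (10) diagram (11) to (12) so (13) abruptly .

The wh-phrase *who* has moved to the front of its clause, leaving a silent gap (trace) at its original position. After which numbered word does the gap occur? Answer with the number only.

Pre-movement form: Priya should give the diagram to who so abruptly.
The filler 'who' is interpreted as the object of the preposition 'to' (recipient of 'give'). Fronting leaves a gap immediately after 'to':
It was never established who Priya should give the diagram to ___ so abruptly.
'to' is word 11.

11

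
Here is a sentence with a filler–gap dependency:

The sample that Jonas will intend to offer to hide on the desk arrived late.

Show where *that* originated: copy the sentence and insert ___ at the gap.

'that' is the direct object of 'hide'. The gap is right after 'hide'.

The sample that Jonas will intend to offer to hide ___ on the desk arrived late.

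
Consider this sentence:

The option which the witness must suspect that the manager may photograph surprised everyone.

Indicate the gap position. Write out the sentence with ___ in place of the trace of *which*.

The filler 'which' is interpreted as the direct object of 'photograph'. The gap is right after 'photograph'.

The option which the witness must suspect that the manager may photograph ___ surprised everyone.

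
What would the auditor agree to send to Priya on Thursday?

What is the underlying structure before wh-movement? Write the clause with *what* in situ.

The auditor would agree to send what to Priya on Thursday.

'what' is the direct object of 'send'. Wh-movement fronts it, leaving a gap right after 'send':
What would the auditor agree to send ___ to Priya on Thursday?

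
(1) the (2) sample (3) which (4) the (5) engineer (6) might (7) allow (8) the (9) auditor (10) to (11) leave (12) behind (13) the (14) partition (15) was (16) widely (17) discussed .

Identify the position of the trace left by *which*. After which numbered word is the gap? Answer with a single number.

'which' functions as the direct object of 'leave'. Fronting leaves a gap immediately after 'leave':
The sample which the engineer might allow the auditor to leave ___ behind the partition was widely discussed.
'leave' is word 11.

11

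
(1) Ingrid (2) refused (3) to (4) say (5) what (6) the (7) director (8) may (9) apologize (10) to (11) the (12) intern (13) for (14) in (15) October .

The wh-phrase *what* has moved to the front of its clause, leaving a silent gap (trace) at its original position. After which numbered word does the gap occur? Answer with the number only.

13

Pre-movement form: The director may apologize to the intern for what in October.
'what' functions as the object of the preposition 'for'. Wh-movement fronts it, leaving a gap right after 'for':
Ingrid refused to say what the director may apologize to the intern for ___ in October.
'for' is word 13.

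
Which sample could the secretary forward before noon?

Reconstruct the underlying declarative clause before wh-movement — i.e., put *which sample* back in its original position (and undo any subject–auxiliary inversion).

The filler 'which sample' is interpreted as the direct object of 'forward'. It moves to the left edge, and the trace sits right after 'forward':
Which sample could the secretary forward ___ before noon?

The secretary could forward which sample before noon.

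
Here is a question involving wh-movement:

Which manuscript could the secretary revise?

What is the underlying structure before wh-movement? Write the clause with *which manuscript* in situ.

The secretary could revise which manuscript.

'which manuscript' functions as the direct object of 'revise'. Fronting leaves a gap immediately after 'revise':
Which manuscript could the secretary revise ___?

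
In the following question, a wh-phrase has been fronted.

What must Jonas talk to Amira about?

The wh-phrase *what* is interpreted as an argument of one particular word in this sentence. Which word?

In situ: Jonas must talk to Amira about what.
The filler 'what' is interpreted as the object of the preposition 'about'. Wh-movement fronts it, leaving a gap right after 'about':
What must Jonas talk to Amira about ___?

about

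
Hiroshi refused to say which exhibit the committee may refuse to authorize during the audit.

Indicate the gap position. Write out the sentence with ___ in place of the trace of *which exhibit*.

Before movement: The committee may refuse to authorize which exhibit during the audit.
'which exhibit' is the direct object of 'authorize'. The gap is right after 'authorize'.

Hiroshi refused to say which exhibit the committee may refuse to authorize ___ during the audit.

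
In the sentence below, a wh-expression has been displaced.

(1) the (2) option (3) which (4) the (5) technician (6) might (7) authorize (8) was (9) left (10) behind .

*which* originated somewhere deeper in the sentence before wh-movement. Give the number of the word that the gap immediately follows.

7

'which' is the direct object of 'authorize'. Fronting leaves a gap immediately after 'authorize':
The option which the technician might authorize ___ was left behind.
'authorize' is word 7.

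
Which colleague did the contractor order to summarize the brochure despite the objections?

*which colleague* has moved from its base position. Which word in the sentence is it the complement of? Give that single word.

order

Underlying clause: The contractor did order which colleague to summarize the brochure despite the objections.
'which colleague' is the direct object of 'order'. It moves to the left edge, and the trace sits right after 'order':
Which colleague did the contractor order ___ to summarize the brochure despite the objections?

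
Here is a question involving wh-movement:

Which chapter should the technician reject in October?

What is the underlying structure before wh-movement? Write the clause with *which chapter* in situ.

The technician should reject which chapter in October.

The filler 'which chapter' is interpreted as the direct object of 'reject'. Wh-movement fronts it, leaving a gap right after 'reject':
Which chapter should the technician reject ___ in October?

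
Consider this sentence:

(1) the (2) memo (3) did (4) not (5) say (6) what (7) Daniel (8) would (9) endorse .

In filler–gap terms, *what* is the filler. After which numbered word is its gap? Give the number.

9

Underlying clause: Daniel would endorse what.
'what' functions as the direct object of 'endorse'. Wh-movement fronts it, leaving a gap right after 'endorse':
The memo did not say what Daniel would endorse ___.
'endorse' is word 9.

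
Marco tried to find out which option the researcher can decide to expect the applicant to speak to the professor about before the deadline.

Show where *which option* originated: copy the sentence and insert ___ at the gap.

In situ: The researcher can decide to expect the applicant to speak to the professor about which option before the deadline.
The filler 'which option' is interpreted as the object of the preposition 'about'. The gap is right after 'about'.

Marco tried to find out which option the researcher can decide to expect the applicant to speak to the professor about ___ before the deadline.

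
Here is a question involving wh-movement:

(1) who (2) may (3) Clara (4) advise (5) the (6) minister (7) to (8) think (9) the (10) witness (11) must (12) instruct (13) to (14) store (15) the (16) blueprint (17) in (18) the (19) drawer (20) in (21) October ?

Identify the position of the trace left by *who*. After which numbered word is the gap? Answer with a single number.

In situ: Clara may advise the minister to think the witness must instruct who to store the blueprint in the drawer in October.
'who' is the direct object of 'instruct'. It moves to the left edge, and the trace sits right after 'instruct':
Who may Clara advise the minister to think the witness must instruct ___ to store the blueprint in the drawer in October?
'instruct' is word 12.

12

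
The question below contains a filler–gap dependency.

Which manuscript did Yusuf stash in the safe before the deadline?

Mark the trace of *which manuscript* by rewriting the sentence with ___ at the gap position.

Before movement: Yusuf did stash which manuscript in the safe before the deadline.
'which manuscript' functions as the direct object of 'stash'. The gap is right after 'stash'.

Which manuscript did Yusuf stash ___ in the safe before the deadline?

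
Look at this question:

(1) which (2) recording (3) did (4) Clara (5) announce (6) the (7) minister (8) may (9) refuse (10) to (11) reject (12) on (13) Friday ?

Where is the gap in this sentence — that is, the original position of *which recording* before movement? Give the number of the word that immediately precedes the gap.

Before movement: Clara did announce the minister may refuse to reject which recording on Friday.
'which recording' is the direct object of 'reject'. Wh-movement fronts it, leaving a gap right after 'reject':
Which recording did Clara announce the minister may refuse to reject ___ on Friday?
'reject' is word 11.

11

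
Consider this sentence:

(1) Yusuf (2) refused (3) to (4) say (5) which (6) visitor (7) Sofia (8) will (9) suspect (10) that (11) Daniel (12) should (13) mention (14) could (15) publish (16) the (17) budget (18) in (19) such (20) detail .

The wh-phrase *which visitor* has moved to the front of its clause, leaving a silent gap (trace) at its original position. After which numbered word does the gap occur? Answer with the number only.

In situ: Sofia will suspect that Daniel should mention which visitor could publish the budget in such detail.
'which visitor' is the subject of the clause embedded under 'mention'. Wh-movement fronts it, leaving a gap right after 'mention':
Yusuf refused to say which visitor Sofia will suspect that Daniel should mention ___ could publish the budget in such detail.
'mention' is word 13.

13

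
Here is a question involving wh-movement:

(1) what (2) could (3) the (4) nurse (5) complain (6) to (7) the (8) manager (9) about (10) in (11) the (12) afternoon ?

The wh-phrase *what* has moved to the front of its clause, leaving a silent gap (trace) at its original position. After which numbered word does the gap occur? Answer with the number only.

In situ: The nurse could complain to the manager about what in the afternoon.
'what' is the object of the preposition 'about'. Fronting leaves a gap immediately after 'about':
What could the nurse complain to the manager about ___ in the afternoon?
'about' is word 9.

9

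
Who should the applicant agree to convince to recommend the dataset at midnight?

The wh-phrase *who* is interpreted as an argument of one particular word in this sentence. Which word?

Underlying clause: The applicant should agree to convince who to recommend the dataset at midnight.
The filler 'who' is interpreted as the direct object of 'convince'. Fronting leaves a gap immediately after 'convince':
Who should the applicant agree to convince ___ to recommend the dataset at midnight?

convince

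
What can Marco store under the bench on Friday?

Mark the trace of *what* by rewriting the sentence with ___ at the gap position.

What can Marco store ___ under the bench on Friday?

Underlying clause: Marco can store what under the bench on Friday.
The filler 'what' is interpreted as the direct object of 'store'. The gap is right after 'store'.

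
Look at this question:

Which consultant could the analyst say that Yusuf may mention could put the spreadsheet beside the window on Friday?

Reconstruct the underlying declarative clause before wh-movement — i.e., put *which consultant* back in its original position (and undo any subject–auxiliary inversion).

'which consultant' is the subject of the clause embedded under 'mention'. Fronting leaves a gap immediately after 'mention':
Which consultant could the analyst say that Yusuf may mention ___ could put the spreadsheet beside the window on Friday?

The analyst could say that Yusuf may mention which consultant could put the spreadsheet beside the window on Friday.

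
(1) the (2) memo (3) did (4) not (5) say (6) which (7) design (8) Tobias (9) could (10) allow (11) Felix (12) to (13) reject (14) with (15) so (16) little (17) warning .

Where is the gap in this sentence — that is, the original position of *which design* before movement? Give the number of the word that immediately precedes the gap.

Pre-movement form: Tobias could allow Felix to reject which design with so little warning.
'which design' functions as the direct object of 'reject'. Wh-movement fronts it, leaving a gap right after 'reject':
The memo did not say which design Tobias could allow Felix to reject ___ with so little warning.
'reject' is word 13.

13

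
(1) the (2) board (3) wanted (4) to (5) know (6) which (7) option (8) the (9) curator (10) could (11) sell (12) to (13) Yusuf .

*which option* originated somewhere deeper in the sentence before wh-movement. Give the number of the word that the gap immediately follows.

Underlying clause: The curator could sell which option to Yusuf.
'which option' is the direct object of 'sell'. Fronting leaves a gap immediately after 'sell':
The board wanted to know which option the curator could sell ___ to Yusuf.
'sell' is word 11.

11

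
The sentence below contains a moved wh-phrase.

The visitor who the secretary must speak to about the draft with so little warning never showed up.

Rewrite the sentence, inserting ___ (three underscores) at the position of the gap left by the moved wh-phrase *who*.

'who' is the object of the preposition 'to'. The gap is right after 'to'.

The visitor who the secretary must speak to ___ about the draft with so little warning never showed up.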